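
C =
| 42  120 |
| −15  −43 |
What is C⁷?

[[18648, 55560], [−6945, −20707]]

tr C = −1 and det C = −6, so the characteristic polynomial is λ² − (−1)λ + (−6) with roots −3 and 2.
Eigenvectors give P = [[−8, −3], [3, 1]] with P⁻¹ = [[1, 3], [−3, −8]], and C = P·diag(−3, 2)·P⁻¹.
Then C⁷ = P·diag(−2187, 128)·P⁻¹ = [[17496, −384], [−6561, 128]] · [[1, 3], [−3, −8]] = [[18648, 55560], [−6945, −20707]].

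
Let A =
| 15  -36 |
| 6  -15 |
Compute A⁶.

[[729, 0], [0, 729]]

tr A = 0 and det A = -9, so the characteristic polynomial is λ² − (0)λ + (-9) with roots 3 and -3.
Eigenvectors give P = [[-3, 2], [-1, 1]] with P⁻¹ = [[-1, 2], [-1, 3]], and A = P·diag(3, -3)·P⁻¹.
Then A⁶ = P·diag(729, 729)·P⁻¹ = [[-2187, 1458], [-729, 729]] · [[-1, 2], [-1, 3]] = [[729, 0], [0, 729]].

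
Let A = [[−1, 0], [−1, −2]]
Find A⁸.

[[1, 0], [255, 256]]

tr A = −3 and det A = 2, so the characteristic polynomial is λ² − (−3)λ + (2) with roots −2 and −1.
Eigenvectors give P = [[0, −1], [1, 1]] with P⁻¹ = [[1, 1], [−1, 0]], and A = P·diag(−2, −1)·P⁻¹.
Then A⁸ = P·diag(256, 1)·P⁻¹ = [[0, −1], [256, 1]] · [[1, 1], [−1, 0]] = [[1, 0], [255, 256]].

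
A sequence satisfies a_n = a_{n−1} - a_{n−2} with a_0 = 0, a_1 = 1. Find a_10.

With companion matrix B = [[1, -1], [1, 0]], [a_n, a_{n−1}]ᵀ = B·[a_{n−1}, a_{n−2}]ᵀ, so [a_10, a_9]ᵀ = B⁹·[a_1, a_0]ᵀ.
B⁹ = [[-1, 0], [0, -1]], giving [a_10, a_9]ᵀ = [[-1], [0]].

-1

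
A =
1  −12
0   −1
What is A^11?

A² = I (check: tr A = 0 and det A = −1), so A^11 = A since 11 is odd.

[[1, −12], [0, −1]]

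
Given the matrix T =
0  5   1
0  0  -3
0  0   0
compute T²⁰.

T is strictly triangular, hence nilpotent: T³ = 0, so T²⁰ = 0.

[[0, 0, 0], [0, 0, 0], [0, 0, 0]]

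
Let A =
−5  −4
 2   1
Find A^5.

tr A = −4 and det A = 3, so the characteristic polynomial is λ² − (−4)λ + (3) with roots −1 and −3.
Eigenvectors give P = [[1, −2], [−1, 1]] with P⁻¹ = [[−1, −2], [−1, −1]], and A = P·diag(−1, −3)·P⁻¹.
Then A^5 = P·diag(−1, −243)·P⁻¹ = [[−1, 486], [1, −243]] · [[−1, −2], [−1, −1]] = [[−485, −484], [242, 241]].

[[−485, −484], [242, 241]]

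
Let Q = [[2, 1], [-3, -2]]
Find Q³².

[[1, 0], [0, 1]]

Q² = I (check: tr Q = 0 and det Q = -1), so Q³² = I since 32 is even.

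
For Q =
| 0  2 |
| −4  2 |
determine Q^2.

[[−8, 4], [−8, −4]]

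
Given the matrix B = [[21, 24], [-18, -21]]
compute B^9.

tr B = 0 and det B = -9, so the characteristic polynomial is λ² − (0)λ + (-9) with roots 3 and -3.
Eigenvectors give P = [[4, -1], [-3, 1]] with P⁻¹ = [[1, 1], [3, 4]], and B = P·diag(3, -3)·P⁻¹.
Then B^9 = P·diag(19683, -19683)·P⁻¹ = [[78732, 19683], [-59049, -19683]] · [[1, 1], [3, 4]] = [[137781, 157464], [-118098, -137781]].

[[137781, 157464], [-118098, -137781]]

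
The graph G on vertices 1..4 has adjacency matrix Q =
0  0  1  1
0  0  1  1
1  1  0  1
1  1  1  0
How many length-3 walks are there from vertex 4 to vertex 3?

The number of length-3 walks from vertex 4 to vertex 3 is entry (4,3) of Q^3, where Q is the adjacency matrix.
Q^2 = [[2, 2, 1, 1], [2, 2, 1, 1], [1, 1, 3, 2], [1, 1, 2, 3]]
Q^3 = [[2, 2, 5, 5], [2, 2, 5, 5], [5, 5, 4, 5], [5, 5, 5, 4]]

5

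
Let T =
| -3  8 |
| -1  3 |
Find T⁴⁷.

[[-3, 8], [-1, 3]]

T² = I (check: tr T = 0 and det T = -1), so T⁴⁷ = T since 47 is odd.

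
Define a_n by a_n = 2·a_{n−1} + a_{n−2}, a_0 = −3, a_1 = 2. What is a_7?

With companion matrix T = [[2, 1], [1, 0]], [a_n, a_{n−1}]ᵀ = T·[a_{n−1}, a_{n−2}]ᵀ, so [a_7, a_6]ᵀ = T^6·[a_1, a_0]ᵀ.
T^6 = [[169, 70], [70, 29]], giving [a_7, a_6]ᵀ = [[128], [53]].

128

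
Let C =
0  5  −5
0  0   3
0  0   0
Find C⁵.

C is strictly triangular, hence nilpotent: C³ = 0, so C⁵ = 0.

[[0, 0, 0], [0, 0, 0], [0, 0, 0]]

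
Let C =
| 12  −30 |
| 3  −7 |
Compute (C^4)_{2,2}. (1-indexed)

tr C = 5 and det C = 6, so the characteristic polynomial is λ² − (5)λ + (6) with roots 3 and 2.
Eigenvectors give P = [[10, 3], [3, 1]] with P⁻¹ = [[1, −3], [−3, 10]], and C = P·diag(3, 2)·P⁻¹.
Then C^4 = P·diag(81, 16)·P⁻¹ = [[810, 48], [243, 16]] · [[1, −3], [−3, 10]] = [[666, −1950], [195, −569]].

−569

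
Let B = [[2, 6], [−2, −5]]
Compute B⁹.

tr B = −3 and det B = 2, so the characteristic polynomial is λ² − (−3)λ + (2) with roots −1 and −2.
Eigenvectors give P = [[2, −3], [−1, 2]] with P⁻¹ = [[2, 3], [1, 2]], and B = P·diag(−1, −2)·P⁻¹.
Then B⁹ = P·diag(−1, −512)·P⁻¹ = [[−2, 1536], [1, −1024]] · [[2, 3], [1, 2]] = [[1532, 3066], [−1022, −2045]].

[[1532, 3066], [−1022, −2045]]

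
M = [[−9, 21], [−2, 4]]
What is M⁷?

tr M = −5 and det M = 6, so the characteristic polynomial is λ² − (−5)λ + (6) with roots −2 and −3.
Eigenvectors give P = [[3, 7], [1, 2]] with P⁻¹ = [[−2, 7], [1, −3]], and M = P·diag(−2, −3)·P⁻¹.
Then M⁷ = P·diag(−128, −2187)·P⁻¹ = [[−384, −15309], [−128, −4374]] · [[−2, 7], [1, −3]] = [[−14541, 43239], [−4118, 12226]].

[[−14541, 43239], [−4118, 12226]]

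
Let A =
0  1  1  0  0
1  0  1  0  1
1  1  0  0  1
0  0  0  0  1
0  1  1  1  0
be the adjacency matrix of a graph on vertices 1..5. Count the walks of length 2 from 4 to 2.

The number of length-2 walks from vertex 4 to vertex 2 is entry (4,2) of A², where A is the adjacency matrix.
A² = [[2, 1, 1, 0, 2], [1, 3, 2, 1, 1], [1, 2, 3, 1, 1], [0, 1, 1, 1, 0], [2, 1, 1, 0, 3]]

1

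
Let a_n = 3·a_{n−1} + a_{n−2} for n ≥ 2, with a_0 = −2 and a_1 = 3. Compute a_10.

102571

With companion matrix B = [[3, 1], [1, 0]], [a_n, a_{n−1}]ᵀ = B·[a_{n−1}, a_{n−2}]ᵀ, so [a_10, a_9]ᵀ = B⁹·[a_1, a_0]ᵀ.
B⁹ = [[42837, 12970], [12970, 3927]], giving [a_10, a_9]ᵀ = [[102571], [31056]].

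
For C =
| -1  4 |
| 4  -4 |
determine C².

[[17, -20], [-20, 32]]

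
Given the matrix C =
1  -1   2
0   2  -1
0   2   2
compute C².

[[1, 1, 7], [0, 2, -4], [0, 8, 2]]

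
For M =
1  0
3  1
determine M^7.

[[1, 0], [21, 1]]

M = I + N where N = [[0, 0], [3, 0]] is strictly lower-triangular, so N^2 = 0.
(I + N)^7 = I + 7·N = [[1, 0], [21, 1]].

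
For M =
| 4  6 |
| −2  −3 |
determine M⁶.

[[4, 6], [−2, −3]]

M² = M (a projection; rank 1, trace 1), so M⁶ = M.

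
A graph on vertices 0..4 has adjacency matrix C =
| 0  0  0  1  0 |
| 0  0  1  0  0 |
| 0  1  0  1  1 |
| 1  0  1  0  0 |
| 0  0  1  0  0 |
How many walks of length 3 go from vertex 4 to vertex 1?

The number of length-3 walks from vertex 4 to vertex 1 is entry (4,1) of C³, where C is the adjacency matrix.
C² = [[1, 0, 1, 0, 0], [0, 1, 0, 1, 1], [1, 0, 3, 0, 0], [0, 1, 0, 2, 1], [0, 1, 0, 1, 1]]
C³ = [[0, 1, 0, 2, 1], [1, 0, 3, 0, 0], [0, 3, 0, 4, 3], [2, 0, 4, 0, 0], [1, 0, 3, 0, 0]]

0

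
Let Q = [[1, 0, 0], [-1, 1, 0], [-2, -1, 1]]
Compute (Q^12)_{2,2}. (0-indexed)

1

Q = I + N where N = [[0, 0, 0], [-1, 0, 0], [-2, -1, 0]] is strictly lower-triangular, so N^3 = 0.
(I + N)^12 = I + 12·N + 66·N^2 = [[1, 0, 0], [-12, 1, 0], [42, -12, 1]].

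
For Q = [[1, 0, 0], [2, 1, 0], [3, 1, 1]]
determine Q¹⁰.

[[1, 0, 0], [20, 1, 0], [120, 10, 1]]

Q = I + N where N = [[0, 0, 0], [2, 0, 0], [3, 1, 0]] is strictly lower-triangular, so N³ = 0.
(I + N)¹⁰ = I + 10·N + 45·N² = [[1, 0, 0], [20, 1, 0], [120, 10, 1]].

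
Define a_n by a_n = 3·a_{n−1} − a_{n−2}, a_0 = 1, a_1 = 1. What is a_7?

With companion matrix C = [[3, −1], [1, 0]], [a_n, a_{n−1}]ᵀ = C·[a_{n−1}, a_{n−2}]ᵀ, so [a_7, a_6]ᵀ = C^6·[a_1, a_0]ᵀ.
C^6 = [[377, −144], [144, −55]], giving [a_7, a_6]ᵀ = [[233], [89]].

233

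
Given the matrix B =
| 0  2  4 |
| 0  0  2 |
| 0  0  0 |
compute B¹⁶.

[[0, 0, 0], [0, 0, 0], [0, 0, 0]]

B is strictly triangular, hence nilpotent: B³ = 0, so B¹⁶ = 0.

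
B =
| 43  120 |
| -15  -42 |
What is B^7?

tr B = 1 and det B = -6, so the characteristic polynomial is λ² − (1)λ + (-6) with roots 3 and -2.
Eigenvectors give P = [[-3, -8], [1, 3]] with P⁻¹ = [[-3, -8], [1, 3]], and B = P·diag(3, -2)·P⁻¹.
Then B^7 = P·diag(2187, -128)·P⁻¹ = [[-6561, 1024], [2187, -384]] · [[-3, -8], [1, 3]] = [[20707, 55560], [-6945, -18648]].

[[20707, 55560], [-6945, -18648]]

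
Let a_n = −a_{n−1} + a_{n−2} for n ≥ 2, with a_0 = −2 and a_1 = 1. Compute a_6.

−18

With companion matrix Q = [[−1, 1], [1, 0]], [a_n, a_{n−1}]ᵀ = Q·[a_{n−1}, a_{n−2}]ᵀ, so [a_6, a_5]ᵀ = Q^5·[a_1, a_0]ᵀ.
Q^5 = [[−8, 5], [5, −3]], giving [a_6, a_5]ᵀ = [[−18], [11]].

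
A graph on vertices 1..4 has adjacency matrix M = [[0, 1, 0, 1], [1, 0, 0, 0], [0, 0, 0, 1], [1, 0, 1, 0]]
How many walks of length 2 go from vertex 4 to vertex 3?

0

The number of length-2 walks from vertex 4 to vertex 3 is entry (4,3) of M^2, where M is the adjacency matrix.
M^2 = [[2, 0, 1, 0], [0, 1, 0, 1], [1, 0, 1, 0], [0, 1, 0, 2]]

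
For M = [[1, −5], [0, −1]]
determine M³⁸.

M² = I (check: tr M = 0 and det M = −1), so M³⁸ = I since 38 is even.

[[1, 0], [0, 1]]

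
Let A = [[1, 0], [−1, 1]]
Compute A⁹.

A = I + N where N = [[0, 0], [−1, 0]] is strictly lower-triangular, so N² = 0.
(I + N)⁹ = I + 9·N = [[1, 0], [−9, 1]].

[[1, 0], [−9, 1]]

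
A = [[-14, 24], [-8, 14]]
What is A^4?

tr A = 0 and det A = -4, so the characteristic polynomial is λ² − (0)λ + (-4) with roots 2 and -2.
Eigenvectors give P = [[3, -2], [2, -1]] with P⁻¹ = [[-1, 2], [-2, 3]], and A = P·diag(2, -2)·P⁻¹.
Then A^4 = P·diag(16, 16)·P⁻¹ = [[48, -32], [32, -16]] · [[-1, 2], [-2, 3]] = [[16, 0], [0, 16]].

[[16, 0], [0, 16]]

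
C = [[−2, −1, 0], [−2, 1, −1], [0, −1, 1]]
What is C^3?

[[−14, −6, 0], [−12, 4, −6], [0, −6, 4]]

C^2 = [[6, 1, 1], [2, 4, −2], [2, −2, 2]]
C^3 = [[−14, −6, 0], [−12, 4, −6], [0, −6, 4]]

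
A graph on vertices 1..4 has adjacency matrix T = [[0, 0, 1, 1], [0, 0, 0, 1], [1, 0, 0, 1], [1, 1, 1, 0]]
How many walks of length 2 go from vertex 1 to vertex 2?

1

The number of length-2 walks from vertex 1 to vertex 2 is entry (1,2) of T², where T is the adjacency matrix.
T² = [[2, 1, 1, 1], [1, 1, 1, 0], [1, 1, 2, 1], [1, 0, 1, 3]]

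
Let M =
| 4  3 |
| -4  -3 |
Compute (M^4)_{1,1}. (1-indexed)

M^2 = [[4, 3], [-4, -3]]
M^3 = [[4, 3], [-4, -3]]
M^4 = [[4, 3], [-4, -3]]

4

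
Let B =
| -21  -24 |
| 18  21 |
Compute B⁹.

[[-137781, -157464], [118098, 137781]]

tr B = 0 and det B = -9, so the characteristic polynomial is λ² − (0)λ + (-9) with roots 3 and -3.
Eigenvectors give P = [[-1, 4], [1, -3]] with P⁻¹ = [[3, 4], [1, 1]], and B = P·diag(3, -3)·P⁻¹.
Then B⁹ = P·diag(19683, -19683)·P⁻¹ = [[-19683, -78732], [19683, 59049]] · [[3, 4], [1, 1]] = [[-137781, -157464], [118098, 137781]].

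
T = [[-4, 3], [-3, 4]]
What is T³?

[[-28, 21], [-21, 28]]

T² = [[7, 0], [0, 7]]
T³ = [[-28, 21], [-21, 28]]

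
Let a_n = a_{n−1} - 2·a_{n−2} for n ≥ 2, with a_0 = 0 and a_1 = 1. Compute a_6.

With companion matrix Q = [[1, -2], [1, 0]], [a_n, a_{n−1}]ᵀ = Q·[a_{n−1}, a_{n−2}]ᵀ, so [a_6, a_5]ᵀ = Q⁵·[a_1, a_0]ᵀ.
Q⁵ = [[5, 2], [-1, 6]], giving [a_6, a_5]ᵀ = [[5], [-1]].

5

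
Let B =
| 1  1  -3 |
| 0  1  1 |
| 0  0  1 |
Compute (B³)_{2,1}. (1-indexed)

B = I + N where N = [[0, 1, -3], [0, 0, 1], [0, 0, 0]] is strictly upper-triangular, so N³ = 0.
(I + N)³ = I + 3·N + 3·N² = [[1, 3, -6], [0, 1, 3], [0, 0, 1]].

0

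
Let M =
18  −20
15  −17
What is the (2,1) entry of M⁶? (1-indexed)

tr M = 1 and det M = −6, so the characteristic polynomial is λ² − (1)λ + (−6) with roots 3 and −2.
Eigenvectors give P = [[−4, 1], [−3, 1]] with P⁻¹ = [[−1, 1], [−3, 4]], and M = P·diag(3, −2)·P⁻¹.
Then M⁶ = P·diag(729, 64)·P⁻¹ = [[−2916, 64], [−2187, 64]] · [[−1, 1], [−3, 4]] = [[2724, −2660], [1995, −1931]].

1995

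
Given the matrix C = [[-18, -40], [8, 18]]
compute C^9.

[[-4608, -10240], [2048, 4608]]

tr C = 0 and det C = -4, so the characteristic polynomial is λ² − (0)λ + (-4) with roots 2 and -2.
Eigenvectors give P = [[-2, 5], [1, -2]] with P⁻¹ = [[2, 5], [1, 2]], and C = P·diag(2, -2)·P⁻¹.
Then C^9 = P·diag(512, -512)·P⁻¹ = [[-1024, -2560], [512, 1024]] · [[2, 5], [1, 2]] = [[-4608, -10240], [2048, 4608]].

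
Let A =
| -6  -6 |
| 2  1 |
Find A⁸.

[[25476, 37830], [-12610, -18659]]

tr A = -5 and det A = 6, so the characteristic polynomial is λ² − (-5)λ + (6) with roots -3 and -2.
Eigenvectors give P = [[-2, -3], [1, 2]] with P⁻¹ = [[-2, -3], [1, 2]], and A = P·diag(-3, -2)·P⁻¹.
Then A⁸ = P·diag(6561, 256)·P⁻¹ = [[-13122, -768], [6561, 512]] · [[-2, -3], [1, 2]] = [[25476, 37830], [-12610, -18659]].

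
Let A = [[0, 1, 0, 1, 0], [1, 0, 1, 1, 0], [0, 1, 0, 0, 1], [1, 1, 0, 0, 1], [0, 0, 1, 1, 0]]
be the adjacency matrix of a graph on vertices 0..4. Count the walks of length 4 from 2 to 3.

The number of length-4 walks from vertex 2 to vertex 3 is entry (2,3) of A^4, where A is the adjacency matrix.
A^2 = [[2, 1, 1, 1, 1], [1, 3, 0, 1, 2], [1, 0, 2, 2, 0], [1, 1, 2, 3, 0], [1, 2, 0, 0, 2]]
A^3 = [[2, 4, 2, 4, 2], [4, 2, 5, 6, 1], [2, 5, 0, 1, 4], [4, 6, 1, 2, 5], [2, 1, 4, 5, 0]]
A^4 = [[8, 8, 6, 8, 6], [8, 15, 3, 7, 11], [6, 3, 9, 11, 1], [8, 7, 11, 15, 3], [6, 11, 1, 3, 9]]

11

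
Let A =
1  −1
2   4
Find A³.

[[−11, −19], [38, 46]]

tr A = 5 and det A = 6, so the characteristic polynomial is λ² − (5)λ + (6) with roots 2 and 3.
Eigenvectors give P = [[−1, −1], [1, 2]] with P⁻¹ = [[−2, −1], [1, 1]], and A = P·diag(2, 3)·P⁻¹.
Then A³ = P·diag(8, 27)·P⁻¹ = [[−8, −27], [8, 54]] · [[−2, −1], [1, 1]] = [[−11, −19], [38, 46]].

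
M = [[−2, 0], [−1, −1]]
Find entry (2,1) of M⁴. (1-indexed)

tr M = −3 and det M = 2, so the characteristic polynomial is λ² − (−3)λ + (2) with roots −2 and −1.
Eigenvectors give P = [[1, 0], [1, −1]] with P⁻¹ = [[1, 0], [1, −1]], and M = P·diag(−2, −1)·P⁻¹.
Then M⁴ = P·diag(16, 1)·P⁻¹ = [[16, 0], [16, −1]] · [[1, 0], [1, −1]] = [[16, 0], [15, 1]].

15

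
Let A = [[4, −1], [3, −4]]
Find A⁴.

[[169, 0], [0, 169]]

A² = [[13, 0], [0, 13]]
A³ = [[52, −13], [39, −52]]
A⁴ = [[169, 0], [0, 169]]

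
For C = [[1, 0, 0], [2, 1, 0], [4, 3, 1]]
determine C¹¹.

[[1, 0, 0], [22, 1, 0], [374, 33, 1]]

C = I + N where N = [[0, 0, 0], [2, 0, 0], [4, 3, 0]] is strictly lower-triangular, so N³ = 0.
(I + N)¹¹ = I + 11·N + 55·N² = [[1, 0, 0], [22, 1, 0], [374, 33, 1]].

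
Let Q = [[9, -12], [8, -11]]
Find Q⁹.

tr Q = -2 and det Q = -3, so the characteristic polynomial is λ² − (-2)λ + (-3) with roots 1 and -3.
Eigenvectors give P = [[3, 1], [2, 1]] with P⁻¹ = [[1, -1], [-2, 3]], and Q = P·diag(1, -3)·P⁻¹.
Then Q⁹ = P·diag(1, -19683)·P⁻¹ = [[3, -19683], [2, -19683]] · [[1, -1], [-2, 3]] = [[39369, -59052], [39368, -59051]].

[[39369, -59052], [39368, -59051]]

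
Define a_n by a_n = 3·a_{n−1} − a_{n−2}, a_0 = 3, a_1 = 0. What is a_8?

With companion matrix A = [[3, −1], [1, 0]], [a_n, a_{n−1}]ᵀ = A·[a_{n−1}, a_{n−2}]ᵀ, so [a_8, a_7]ᵀ = A⁷·[a_1, a_0]ᵀ.
A⁷ = [[987, −377], [377, −144]], giving [a_8, a_7]ᵀ = [[−1131], [−432]].

−1131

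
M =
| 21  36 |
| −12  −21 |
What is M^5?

tr M = 0 and det M = −9, so the characteristic polynomial is λ² − (0)λ + (−9) with roots 3 and −3.
Eigenvectors give P = [[2, 3], [−1, −2]] with P⁻¹ = [[2, 3], [−1, −2]], and M = P·diag(3, −3)·P⁻¹.
Then M^5 = P·diag(243, −243)·P⁻¹ = [[486, −729], [−243, 486]] · [[2, 3], [−1, −2]] = [[1701, 2916], [−972, −1701]].

[[1701, 2916], [−972, −1701]]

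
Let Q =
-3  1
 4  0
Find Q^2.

[[13, -3], [-12, 4]]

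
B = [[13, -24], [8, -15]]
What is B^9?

[[59053, -118104], [39368, -78735]]

tr B = -2 and det B = -3, so the characteristic polynomial is λ² − (-2)λ + (-3) with roots -3 and 1.
Eigenvectors give P = [[-3, 2], [-2, 1]] with P⁻¹ = [[1, -2], [2, -3]], and B = P·diag(-3, 1)·P⁻¹.
Then B^9 = P·diag(-19683, 1)·P⁻¹ = [[59049, 2], [39366, 1]] · [[1, -2], [2, -3]] = [[59053, -118104], [39368, -78735]].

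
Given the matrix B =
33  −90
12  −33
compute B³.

[[297, −810], [108, −297]]

tr B = 0 and det B = −9, so the characteristic polynomial is λ² − (0)λ + (−9) with roots −3 and 3.
Eigenvectors give P = [[−5, −3], [−2, −1]] with P⁻¹ = [[1, −3], [−2, 5]], and B = P·diag(−3, 3)·P⁻¹.
Then B³ = P·diag(−27, 27)·P⁻¹ = [[135, −81], [54, −27]] · [[1, −3], [−2, 5]] = [[297, −810], [108, −297]].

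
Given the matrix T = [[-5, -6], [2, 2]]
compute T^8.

tr T = -3 and det T = 2, so the characteristic polynomial is λ² − (-3)λ + (2) with roots -1 and -2.
Eigenvectors give P = [[-3, -2], [2, 1]] with P⁻¹ = [[1, 2], [-2, -3]], and T = P·diag(-1, -2)·P⁻¹.
Then T^8 = P·diag(1, 256)·P⁻¹ = [[-3, -512], [2, 256]] · [[1, 2], [-2, -3]] = [[1021, 1530], [-510, -764]].

[[1021, 1530], [-510, -764]]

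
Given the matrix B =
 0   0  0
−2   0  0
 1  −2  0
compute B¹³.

B is strictly triangular, hence nilpotent: B³ = 0, so B¹³ = 0.

[[0, 0, 0], [0, 0, 0], [0, 0, 0]]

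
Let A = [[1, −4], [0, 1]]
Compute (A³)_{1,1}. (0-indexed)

A = I + N where N = [[0, −4], [0, 0]] is strictly upper-triangular, so N² = 0.
(I + N)³ = I + 3·N = [[1, −12], [0, 1]].

1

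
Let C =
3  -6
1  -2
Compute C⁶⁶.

C² = C (a projection; rank 1, trace 1), so C⁶⁶ = C.

[[3, -6], [1, -2]]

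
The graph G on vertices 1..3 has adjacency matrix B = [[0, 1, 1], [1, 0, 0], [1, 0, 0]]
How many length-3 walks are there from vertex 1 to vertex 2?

2

The number of length-3 walks from vertex 1 to vertex 2 is entry (1,2) of B³, where B is the adjacency matrix.
B² = [[2, 0, 0], [0, 1, 1], [0, 1, 1]]
B³ = [[0, 2, 2], [2, 0, 0], [2, 0, 0]]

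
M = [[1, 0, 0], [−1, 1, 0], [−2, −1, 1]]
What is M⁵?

[[1, 0, 0], [−5, 1, 0], [0, −5, 1]]

M = I + N where N = [[0, 0, 0], [−1, 0, 0], [−2, −1, 0]] is strictly lower-triangular, so N³ = 0.
(I + N)⁵ = I + 5·N + 10·N² = [[1, 0, 0], [−5, 1, 0], [0, −5, 1]].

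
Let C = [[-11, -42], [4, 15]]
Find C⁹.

[[-118091, -413322], [39364, 137775]]

tr C = 4 and det C = 3, so the characteristic polynomial is λ² − (4)λ + (3) with roots 1 and 3.
Eigenvectors give P = [[7, -3], [-2, 1]] with P⁻¹ = [[1, 3], [2, 7]], and C = P·diag(1, 3)·P⁻¹.
Then C⁹ = P·diag(1, 19683)·P⁻¹ = [[7, -59049], [-2, 19683]] · [[1, 3], [2, 7]] = [[-118091, -413322], [39364, 137775]].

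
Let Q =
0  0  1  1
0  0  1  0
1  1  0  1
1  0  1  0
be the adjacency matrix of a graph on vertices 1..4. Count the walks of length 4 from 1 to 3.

The number of length-4 walks from vertex 1 to vertex 3 is entry (1,3) of Q⁴, where Q is the adjacency matrix.
Q² = [[2, 1, 1, 1], [1, 1, 0, 1], [1, 0, 3, 1], [1, 1, 1, 2]]
Q³ = [[2, 1, 4, 3], [1, 0, 3, 1], [4, 3, 2, 4], [3, 1, 4, 2]]
Q⁴ = [[7, 4, 6, 6], [4, 3, 2, 4], [6, 2, 11, 6], [6, 4, 6, 7]]

6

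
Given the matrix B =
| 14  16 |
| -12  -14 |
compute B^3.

[[56, 64], [-48, -56]]

tr B = 0 and det B = -4, so the characteristic polynomial is λ² − (0)λ + (-4) with roots -2 and 2.
Eigenvectors give P = [[-1, 4], [1, -3]] with P⁻¹ = [[3, 4], [1, 1]], and B = P·diag(-2, 2)·P⁻¹.
Then B^3 = P·diag(-8, 8)·P⁻¹ = [[8, 32], [-8, -24]] · [[3, 4], [1, 1]] = [[56, 64], [-48, -56]].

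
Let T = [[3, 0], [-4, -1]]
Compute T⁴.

[[81, 0], [-80, 1]]

tr T = 2 and det T = -3, so the characteristic polynomial is λ² − (2)λ + (-3) with roots -1 and 3.
Eigenvectors give P = [[0, -1], [-1, 1]] with P⁻¹ = [[-1, -1], [-1, 0]], and T = P·diag(-1, 3)·P⁻¹.
Then T⁴ = P·diag(1, 81)·P⁻¹ = [[0, -81], [-1, 81]] · [[-1, -1], [-1, 0]] = [[81, 0], [-80, 1]].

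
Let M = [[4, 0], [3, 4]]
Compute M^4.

M^2 = [[16, 0], [24, 16]]
M^3 = [[64, 0], [144, 64]]
M^4 = [[256, 0], [768, 256]]

[[256, 0], [768, 256]]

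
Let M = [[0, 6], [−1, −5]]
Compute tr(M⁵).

−275

tr M = −5 and det M = 6, so the characteristic polynomial is λ² − (−5)λ + (6) with roots −3 and −2.
Eigenvectors give P = [[−2, −3], [1, 1]] with P⁻¹ = [[1, 3], [−1, −2]], and M = P·diag(−3, −2)·P⁻¹.
Then M⁵ = P·diag(−243, −32)·P⁻¹ = [[486, 96], [−243, −32]] · [[1, 3], [−1, −2]] = [[390, 1266], [−211, −665]].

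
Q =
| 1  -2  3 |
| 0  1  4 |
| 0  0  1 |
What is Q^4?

Q = I + N where N = [[0, -2, 3], [0, 0, 4], [0, 0, 0]] is strictly upper-triangular, so N^3 = 0.
(I + N)^4 = I + 4·N + 6·N^2 = [[1, -8, -36], [0, 1, 16], [0, 0, 1]].

[[1, -8, -36], [0, 1, 16], [0, 0, 1]]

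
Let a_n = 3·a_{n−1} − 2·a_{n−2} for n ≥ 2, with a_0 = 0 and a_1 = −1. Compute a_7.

−127

With companion matrix M = [[3, −2], [1, 0]], [a_n, a_{n−1}]ᵀ = M·[a_{n−1}, a_{n−2}]ᵀ, so [a_7, a_6]ᵀ = M⁶·[a_1, a_0]ᵀ.
M⁶ = [[127, −126], [63, −62]], giving [a_7, a_6]ᵀ = [[−127], [−63]].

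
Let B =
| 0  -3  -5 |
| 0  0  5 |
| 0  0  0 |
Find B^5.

B is strictly triangular, hence nilpotent: B^3 = 0, so B^5 = 0.

[[0, 0, 0], [0, 0, 0], [0, 0, 0]]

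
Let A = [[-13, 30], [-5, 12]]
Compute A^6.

tr A = -1 and det A = -6, so the characteristic polynomial is λ² − (-1)λ + (-6) with roots 2 and -3.
Eigenvectors give P = [[-2, 3], [-1, 1]] with P⁻¹ = [[1, -3], [1, -2]], and A = P·diag(2, -3)·P⁻¹.
Then A^6 = P·diag(64, 729)·P⁻¹ = [[-128, 2187], [-64, 729]] · [[1, -3], [1, -2]] = [[2059, -3990], [665, -1266]].

[[2059, -3990], [665, -1266]]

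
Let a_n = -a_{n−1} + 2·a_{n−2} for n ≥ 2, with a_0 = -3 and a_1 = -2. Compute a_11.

680

With companion matrix C = [[-1, 2], [1, 0]], [a_n, a_{n−1}]ᵀ = C·[a_{n−1}, a_{n−2}]ᵀ, so [a_11, a_10]ᵀ = C¹⁰·[a_1, a_0]ᵀ.
C¹⁰ = [[683, -682], [-341, 342]], giving [a_11, a_10]ᵀ = [[680], [-344]].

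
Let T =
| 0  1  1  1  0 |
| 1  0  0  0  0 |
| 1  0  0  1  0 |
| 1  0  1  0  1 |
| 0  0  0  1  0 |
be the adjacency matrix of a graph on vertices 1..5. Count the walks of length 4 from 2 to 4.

5

The number of length-4 walks from vertex 2 to vertex 4 is entry (2,4) of T^4, where T is the adjacency matrix.
T^2 = [[3, 0, 1, 1, 1], [0, 1, 1, 1, 0], [1, 1, 2, 1, 1], [1, 1, 1, 3, 0], [1, 0, 1, 0, 1]]
T^3 = [[2, 3, 4, 5, 1], [3, 0, 1, 1, 1], [4, 1, 2, 4, 1], [5, 1, 4, 2, 3], [1, 1, 1, 3, 0]]
T^4 = [[12, 2, 7, 7, 5], [2, 3, 4, 5, 1], [7, 4, 8, 7, 4], [7, 5, 7, 12, 2], [5, 1, 4, 2, 3]]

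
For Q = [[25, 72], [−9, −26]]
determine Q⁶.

[[−503, −1512], [189, 568]]

tr Q = −1 and det Q = −2, so the characteristic polynomial is λ² − (−1)λ + (−2) with roots −2 and 1.
Eigenvectors give P = [[8, 3], [−3, −1]] with P⁻¹ = [[−1, −3], [3, 8]], and Q = P·diag(−2, 1)·P⁻¹.
Then Q⁶ = P·diag(64, 1)·P⁻¹ = [[512, 3], [−192, −1]] · [[−1, −3], [3, 8]] = [[−503, −1512], [189, 568]].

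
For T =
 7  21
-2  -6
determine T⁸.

T² = T (a projection; rank 1, trace 1), so T⁸ = T.

[[7, 21], [-2, -6]]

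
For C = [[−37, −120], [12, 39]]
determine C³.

tr C = 2 and det C = −3, so the characteristic polynomial is λ² − (2)λ + (−3) with roots −1 and 3.
Eigenvectors give P = [[10, −3], [−3, 1]] with P⁻¹ = [[1, 3], [3, 10]], and C = P·diag(−1, 3)·P⁻¹.
Then C³ = P·diag(−1, 27)·P⁻¹ = [[−10, −81], [3, 27]] · [[1, 3], [3, 10]] = [[−253, −840], [84, 279]].

[[−253, −840], [84, 279]]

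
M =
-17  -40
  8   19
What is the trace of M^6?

730

tr M = 2 and det M = -3, so the characteristic polynomial is λ² − (2)λ + (-3) with roots -1 and 3.
Eigenvectors give P = [[-5, 2], [2, -1]] with P⁻¹ = [[-1, -2], [-2, -5]], and M = P·diag(-1, 3)·P⁻¹.
Then M^6 = P·diag(1, 729)·P⁻¹ = [[-5, 1458], [2, -729]] · [[-1, -2], [-2, -5]] = [[-2911, -7280], [1456, 3641]].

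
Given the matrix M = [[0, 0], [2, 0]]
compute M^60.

[[0, 0], [0, 0]]

M is strictly triangular, hence nilpotent: M^2 = 0, so M^60 = 0.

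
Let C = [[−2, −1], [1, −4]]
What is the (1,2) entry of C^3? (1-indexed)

−27

C^2 = [[3, 6], [−6, 15]]
C^3 = [[0, −27], [27, −54]]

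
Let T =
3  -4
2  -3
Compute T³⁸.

[[1, 0], [0, 1]]

T² = I (check: tr T = 0 and det T = -1), so T³⁸ = I since 38 is even.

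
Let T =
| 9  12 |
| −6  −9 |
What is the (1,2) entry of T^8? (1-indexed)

0

tr T = 0 and det T = −9, so the characteristic polynomial is λ² − (0)λ + (−9) with roots −3 and 3.
Eigenvectors give P = [[−1, −2], [1, 1]] with P⁻¹ = [[1, 2], [−1, −1]], and T = P·diag(−3, 3)·P⁻¹.
Then T^8 = P·diag(6561, 6561)·P⁻¹ = [[−6561, −13122], [6561, 6561]] · [[1, 2], [−1, −1]] = [[6561, 0], [0, 6561]].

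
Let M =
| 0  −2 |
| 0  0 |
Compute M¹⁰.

[[0, 0], [0, 0]]

M is strictly triangular, hence nilpotent: M² = 0, so M¹⁰ = 0.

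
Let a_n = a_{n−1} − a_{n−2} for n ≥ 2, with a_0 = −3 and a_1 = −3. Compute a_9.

3

With companion matrix A = [[1, −1], [1, 0]], [a_n, a_{n−1}]ᵀ = A·[a_{n−1}, a_{n−2}]ᵀ, so [a_9, a_8]ᵀ = A⁸·[a_1, a_0]ᵀ.
A⁸ = [[0, −1], [1, −1]], giving [a_9, a_8]ᵀ = [[3], [0]].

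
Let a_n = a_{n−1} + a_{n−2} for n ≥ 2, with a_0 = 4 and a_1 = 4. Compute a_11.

576

With companion matrix B = [[1, 1], [1, 0]], [a_n, a_{n−1}]ᵀ = B·[a_{n−1}, a_{n−2}]ᵀ, so [a_11, a_10]ᵀ = B¹⁰·[a_1, a_0]ᵀ.
B¹⁰ = [[89, 55], [55, 34]], giving [a_11, a_10]ᵀ = [[576], [356]].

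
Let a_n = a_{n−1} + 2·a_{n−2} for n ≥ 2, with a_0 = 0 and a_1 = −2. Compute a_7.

−86

With companion matrix Q = [[1, 2], [1, 0]], [a_n, a_{n−1}]ᵀ = Q·[a_{n−1}, a_{n−2}]ᵀ, so [a_7, a_6]ᵀ = Q⁶·[a_1, a_0]ᵀ.
Q⁶ = [[43, 42], [21, 22]], giving [a_7, a_6]ᵀ = [[−86], [−42]].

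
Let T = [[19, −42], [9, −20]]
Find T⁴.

tr T = −1 and det T = −2, so the characteristic polynomial is λ² − (−1)λ + (−2) with roots −2 and 1.
Eigenvectors give P = [[2, 7], [1, 3]] with P⁻¹ = [[−3, 7], [1, −2]], and T = P·diag(−2, 1)·P⁻¹.
Then T⁴ = P·diag(16, 1)·P⁻¹ = [[32, 7], [16, 3]] · [[−3, 7], [1, −2]] = [[−89, 210], [−45, 106]].

[[−89, 210], [−45, 106]]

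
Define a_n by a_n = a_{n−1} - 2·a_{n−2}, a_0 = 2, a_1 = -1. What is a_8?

With companion matrix Q = [[1, -2], [1, 0]], [a_n, a_{n−1}]ᵀ = Q·[a_{n−1}, a_{n−2}]ᵀ, so [a_8, a_7]ᵀ = Q⁷·[a_1, a_0]ᵀ.
Q⁷ = [[-3, -14], [7, -10]], giving [a_8, a_7]ᵀ = [[-25], [-27]].

-25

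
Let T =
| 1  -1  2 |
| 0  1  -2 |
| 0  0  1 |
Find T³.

T = I + N where N = [[0, -1, 2], [0, 0, -2], [0, 0, 0]] is strictly upper-triangular, so N³ = 0.
(I + N)³ = I + 3·N + 3·N² = [[1, -3, 12], [0, 1, -6], [0, 0, 1]].

[[1, -3, 12], [0, 1, -6], [0, 0, 1]]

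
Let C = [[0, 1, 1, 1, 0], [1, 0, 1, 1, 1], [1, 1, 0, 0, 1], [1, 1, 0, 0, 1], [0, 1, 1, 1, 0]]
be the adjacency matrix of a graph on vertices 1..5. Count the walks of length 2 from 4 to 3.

3

The number of length-2 walks from vertex 4 to vertex 3 is entry (4,3) of C², where C is the adjacency matrix.
C² = [[3, 2, 1, 1, 3], [2, 4, 2, 2, 2], [1, 2, 3, 3, 1], [1, 2, 3, 3, 1], [3, 2, 1, 1, 3]]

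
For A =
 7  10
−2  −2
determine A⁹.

[[96367, 191710], [−38342, −76172]]

tr A = 5 and det A = 6, so the characteristic polynomial is λ² − (5)λ + (6) with roots 3 and 2.
Eigenvectors give P = [[5, −2], [−2, 1]] with P⁻¹ = [[1, 2], [2, 5]], and A = P·diag(3, 2)·P⁻¹.
Then A⁹ = P·diag(19683, 512)·P⁻¹ = [[98415, −1024], [−39366, 512]] · [[1, 2], [2, 5]] = [[96367, 191710], [−38342, −76172]].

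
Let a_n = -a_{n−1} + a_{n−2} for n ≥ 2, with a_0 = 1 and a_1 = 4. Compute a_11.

301

With companion matrix Q = [[-1, 1], [1, 0]], [a_n, a_{n−1}]ᵀ = Q·[a_{n−1}, a_{n−2}]ᵀ, so [a_11, a_10]ᵀ = Q¹⁰·[a_1, a_0]ᵀ.
Q¹⁰ = [[89, -55], [-55, 34]], giving [a_11, a_10]ᵀ = [[301], [-186]].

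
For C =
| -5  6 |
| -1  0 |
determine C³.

tr C = -5 and det C = 6, so the characteristic polynomial is λ² − (-5)λ + (6) with roots -3 and -2.
Eigenvectors give P = [[3, -2], [1, -1]] with P⁻¹ = [[1, -2], [1, -3]], and C = P·diag(-3, -2)·P⁻¹.
Then C³ = P·diag(-27, -8)·P⁻¹ = [[-81, 16], [-27, 8]] · [[1, -2], [1, -3]] = [[-65, 114], [-19, 30]].

[[-65, 114], [-19, 30]]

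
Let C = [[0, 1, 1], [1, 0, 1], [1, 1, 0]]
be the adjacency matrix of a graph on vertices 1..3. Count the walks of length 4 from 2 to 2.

6

The number of length-4 walks from vertex 2 to vertex 2 is entry (2,2) of C⁴, where C is the adjacency matrix.
C² = [[2, 1, 1], [1, 2, 1], [1, 1, 2]]
C³ = [[2, 3, 3], [3, 2, 3], [3, 3, 2]]
C⁴ = [[6, 5, 5], [5, 6, 5], [5, 5, 6]]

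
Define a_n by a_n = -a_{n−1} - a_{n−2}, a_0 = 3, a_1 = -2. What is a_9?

3

With companion matrix T = [[-1, -1], [1, 0]], [a_n, a_{n−1}]ᵀ = T·[a_{n−1}, a_{n−2}]ᵀ, so [a_9, a_8]ᵀ = T⁸·[a_1, a_0]ᵀ.
T⁸ = [[0, 1], [-1, -1]], giving [a_9, a_8]ᵀ = [[3], [-1]].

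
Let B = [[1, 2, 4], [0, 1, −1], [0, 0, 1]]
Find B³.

[[1, 6, 6], [0, 1, −3], [0, 0, 1]]

B = I + N where N = [[0, 2, 4], [0, 0, −1], [0, 0, 0]] is strictly upper-triangular, so N³ = 0.
(I + N)³ = I + 3·N + 3·N² = [[1, 6, 6], [0, 1, −3], [0, 0, 1]].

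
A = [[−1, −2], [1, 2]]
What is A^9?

A² = A (a projection; rank 1, trace 1), so A^9 = A.

[[−1, −2], [1, 2]]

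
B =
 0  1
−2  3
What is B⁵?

tr B = 3 and det B = 2, so the characteristic polynomial is λ² − (3)λ + (2) with roots 1 and 2.
Eigenvectors give P = [[1, −1], [1, −2]] with P⁻¹ = [[2, −1], [1, −1]], and B = P·diag(1, 2)·P⁻¹.
Then B⁵ = P·diag(1, 32)·P⁻¹ = [[1, −32], [1, −64]] · [[2, −1], [1, −1]] = [[−30, 31], [−62, 63]].

[[−30, 31], [−62, 63]]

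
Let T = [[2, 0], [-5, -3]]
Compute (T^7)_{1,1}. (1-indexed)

128

tr T = -1 and det T = -6, so the characteristic polynomial is λ² − (-1)λ + (-6) with roots -3 and 2.
Eigenvectors give P = [[0, -1], [1, 1]] with P⁻¹ = [[1, 1], [-1, 0]], and T = P·diag(-3, 2)·P⁻¹.
Then T^7 = P·diag(-2187, 128)·P⁻¹ = [[0, -128], [-2187, 128]] · [[1, 1], [-1, 0]] = [[128, 0], [-2315, -2187]].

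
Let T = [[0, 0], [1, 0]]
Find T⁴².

[[0, 0], [0, 0]]

T is strictly triangular, hence nilpotent: T² = 0, so T⁴² = 0.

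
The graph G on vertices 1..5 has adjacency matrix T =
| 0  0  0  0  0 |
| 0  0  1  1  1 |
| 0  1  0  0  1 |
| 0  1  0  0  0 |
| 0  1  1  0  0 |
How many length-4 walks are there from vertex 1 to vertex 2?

0

The number of length-4 walks from vertex 1 to vertex 2 is entry (1,2) of T⁴, where T is the adjacency matrix.
T² = [[0, 0, 0, 0, 0], [0, 3, 1, 0, 1], [0, 1, 2, 1, 1], [0, 0, 1, 1, 1], [0, 1, 1, 1, 2]]
T³ = [[0, 0, 0, 0, 0], [0, 2, 4, 3, 4], [0, 4, 2, 1, 3], [0, 3, 1, 0, 1], [0, 4, 3, 1, 2]]
T⁴ = [[0, 0, 0, 0, 0], [0, 11, 6, 2, 6], [0, 6, 7, 4, 6], [0, 2, 4, 3, 4], [0, 6, 6, 4, 7]]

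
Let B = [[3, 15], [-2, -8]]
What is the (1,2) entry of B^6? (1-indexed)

tr B = -5 and det B = 6, so the characteristic polynomial is λ² − (-5)λ + (6) with roots -2 and -3.
Eigenvectors give P = [[-3, 5], [1, -2]] with P⁻¹ = [[-2, -5], [-1, -3]], and B = P·diag(-2, -3)·P⁻¹.
Then B^6 = P·diag(64, 729)·P⁻¹ = [[-192, 3645], [64, -1458]] · [[-2, -5], [-1, -3]] = [[-3261, -9975], [1330, 4054]].

-9975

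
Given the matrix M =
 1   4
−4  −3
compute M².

[[−15, −8], [8, −7]]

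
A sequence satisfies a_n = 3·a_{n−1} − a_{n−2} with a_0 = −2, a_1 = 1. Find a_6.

With companion matrix C = [[3, −1], [1, 0]], [a_n, a_{n−1}]ᵀ = C·[a_{n−1}, a_{n−2}]ᵀ, so [a_6, a_5]ᵀ = C⁵·[a_1, a_0]ᵀ.
C⁵ = [[144, −55], [55, −21]], giving [a_6, a_5]ᵀ = [[254], [97]].

254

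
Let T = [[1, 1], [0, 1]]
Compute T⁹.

[[1, 9], [0, 1]]

T = I + N where N = [[0, 1], [0, 0]] is strictly upper-triangular, so N² = 0.
(I + N)⁹ = I + 9·N = [[1, 9], [0, 1]].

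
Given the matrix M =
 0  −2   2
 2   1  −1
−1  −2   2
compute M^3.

M^2 = [[−6, −6, 6], [3, −1, 1], [−6, −4, 4]]
M^3 = [[−18, −6, 6], [−3, −9, 9], [−12, 0, 0]]

[[−18, −6, 6], [−3, −9, 9], [−12, 0, 0]]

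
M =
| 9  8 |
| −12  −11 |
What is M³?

tr M = −2 and det M = −3, so the characteristic polynomial is λ² − (−2)λ + (−3) with roots 1 and −3.
Eigenvectors give P = [[1, −2], [−1, 3]] with P⁻¹ = [[3, 2], [1, 1]], and M = P·diag(1, −3)·P⁻¹.
Then M³ = P·diag(1, −27)·P⁻¹ = [[1, 54], [−1, −81]] · [[3, 2], [1, 1]] = [[57, 56], [−84, −83]].

[[57, 56], [−84, −83]]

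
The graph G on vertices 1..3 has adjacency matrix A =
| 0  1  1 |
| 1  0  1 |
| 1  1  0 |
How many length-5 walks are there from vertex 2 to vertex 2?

The number of length-5 walks from vertex 2 to vertex 2 is entry (2,2) of A^5, where A is the adjacency matrix.
A^2 = [[2, 1, 1], [1, 2, 1], [1, 1, 2]]
A^3 = [[2, 3, 3], [3, 2, 3], [3, 3, 2]]
A^4 = [[6, 5, 5], [5, 6, 5], [5, 5, 6]]
A^5 = [[10, 11, 11], [11, 10, 11], [11, 11, 10]]

10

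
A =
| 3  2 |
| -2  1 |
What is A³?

A² = [[5, 8], [-8, -3]]
A³ = [[-1, 18], [-18, -19]]

[[-1, 18], [-18, -19]]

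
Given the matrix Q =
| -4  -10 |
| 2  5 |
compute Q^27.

Q² = Q (a projection; rank 1, trace 1), so Q^27 = Q.

[[-4, -10], [2, 5]]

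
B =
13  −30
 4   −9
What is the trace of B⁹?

19684

tr B = 4 and det B = 3, so the characteristic polynomial is λ² − (4)λ + (3) with roots 1 and 3.
Eigenvectors give P = [[−5, 3], [−2, 1]] with P⁻¹ = [[1, −3], [2, −5]], and B = P·diag(1, 3)·P⁻¹.
Then B⁹ = P·diag(1, 19683)·P⁻¹ = [[−5, 59049], [−2, 19683]] · [[1, −3], [2, −5]] = [[118093, −295230], [39364, −98409]].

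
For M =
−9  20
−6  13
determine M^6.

tr M = 4 and det M = 3, so the characteristic polynomial is λ² − (4)λ + (3) with roots 3 and 1.
Eigenvectors give P = [[−5, 2], [−3, 1]] with P⁻¹ = [[1, −2], [3, −5]], and M = P·diag(3, 1)·P⁻¹.
Then M^6 = P·diag(729, 1)·P⁻¹ = [[−3645, 2], [−2187, 1]] · [[1, −2], [3, −5]] = [[−3639, 7280], [−2184, 4369]].

[[−3639, 7280], [−2184, 4369]]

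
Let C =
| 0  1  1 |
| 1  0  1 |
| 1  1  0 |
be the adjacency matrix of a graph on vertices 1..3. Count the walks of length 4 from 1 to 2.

The number of length-4 walks from vertex 1 to vertex 2 is entry (1,2) of C⁴, where C is the adjacency matrix.
C² = [[2, 1, 1], [1, 2, 1], [1, 1, 2]]
C³ = [[2, 3, 3], [3, 2, 3], [3, 3, 2]]
C⁴ = [[6, 5, 5], [5, 6, 5], [5, 5, 6]]

5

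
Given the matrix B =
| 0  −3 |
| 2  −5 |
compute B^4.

tr B = −5 and det B = 6, so the characteristic polynomial is λ² − (−5)λ + (6) with roots −2 and −3.
Eigenvectors give P = [[3, 1], [2, 1]] with P⁻¹ = [[1, −1], [−2, 3]], and B = P·diag(−2, −3)·P⁻¹.
Then B^4 = P·diag(16, 81)·P⁻¹ = [[48, 81], [32, 81]] · [[1, −1], [−2, 3]] = [[−114, 195], [−130, 211]].

[[−114, 195], [−130, 211]]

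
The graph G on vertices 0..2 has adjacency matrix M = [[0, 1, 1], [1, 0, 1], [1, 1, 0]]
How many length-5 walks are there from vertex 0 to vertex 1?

The number of length-5 walks from vertex 0 to vertex 1 is entry (0,1) of M⁵, where M is the adjacency matrix.
M² = [[2, 1, 1], [1, 2, 1], [1, 1, 2]]
M³ = [[2, 3, 3], [3, 2, 3], [3, 3, 2]]
M⁴ = [[6, 5, 5], [5, 6, 5], [5, 5, 6]]
M⁵ = [[10, 11, 11], [11, 10, 11], [11, 11, 10]]

11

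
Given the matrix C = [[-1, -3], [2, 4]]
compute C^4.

[[-29, -45], [30, 46]]

tr C = 3 and det C = 2, so the characteristic polynomial is λ² − (3)λ + (2) with roots 2 and 1.
Eigenvectors give P = [[-1, 3], [1, -2]] with P⁻¹ = [[2, 3], [1, 1]], and C = P·diag(2, 1)·P⁻¹.
Then C^4 = P·diag(16, 1)·P⁻¹ = [[-16, 3], [16, -2]] · [[2, 3], [1, 1]] = [[-29, -45], [30, 46]].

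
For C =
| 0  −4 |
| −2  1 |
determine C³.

[[8, −36], [−18, 17]]

C² = [[8, −4], [−2, 9]]
C³ = [[8, −36], [−18, 17]]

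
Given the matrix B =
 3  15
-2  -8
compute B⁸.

[[-31269, -94575], [12610, 38086]]

tr B = -5 and det B = 6, so the characteristic polynomial is λ² − (-5)λ + (6) with roots -2 and -3.
Eigenvectors give P = [[-3, -5], [1, 2]] with P⁻¹ = [[-2, -5], [1, 3]], and B = P·diag(-2, -3)·P⁻¹.
Then B⁸ = P·diag(256, 6561)·P⁻¹ = [[-768, -32805], [256, 13122]] · [[-2, -5], [1, 3]] = [[-31269, -94575], [12610, 38086]].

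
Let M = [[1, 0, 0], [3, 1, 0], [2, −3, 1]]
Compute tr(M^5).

M = I + N where N = [[0, 0, 0], [3, 0, 0], [2, −3, 0]] is strictly lower-triangular, so N^3 = 0.
(I + N)^5 = I + 5·N + 10·N^2 = [[1, 0, 0], [15, 1, 0], [−80, −15, 1]].

3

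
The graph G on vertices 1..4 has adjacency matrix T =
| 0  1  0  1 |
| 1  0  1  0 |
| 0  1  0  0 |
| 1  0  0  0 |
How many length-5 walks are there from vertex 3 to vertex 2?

5

The number of length-5 walks from vertex 3 to vertex 2 is entry (3,2) of T^5, where T is the adjacency matrix.
T^2 = [[2, 0, 1, 0], [0, 2, 0, 1], [1, 0, 1, 0], [0, 1, 0, 1]]
T^3 = [[0, 3, 0, 2], [3, 0, 2, 0], [0, 2, 0, 1], [2, 0, 1, 0]]
T^4 = [[5, 0, 3, 0], [0, 5, 0, 3], [3, 0, 2, 0], [0, 3, 0, 2]]
T^5 = [[0, 8, 0, 5], [8, 0, 5, 0], [0, 5, 0, 3], [5, 0, 3, 0]]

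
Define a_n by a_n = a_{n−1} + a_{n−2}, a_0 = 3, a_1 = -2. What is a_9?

-5

With companion matrix C = [[1, 1], [1, 0]], [a_n, a_{n−1}]ᵀ = C·[a_{n−1}, a_{n−2}]ᵀ, so [a_9, a_8]ᵀ = C^8·[a_1, a_0]ᵀ.
C^8 = [[34, 21], [21, 13]], giving [a_9, a_8]ᵀ = [[-5], [-3]].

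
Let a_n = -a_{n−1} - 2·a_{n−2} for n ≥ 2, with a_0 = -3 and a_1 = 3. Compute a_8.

With companion matrix A = [[-1, -2], [1, 0]], [a_n, a_{n−1}]ᵀ = A·[a_{n−1}, a_{n−2}]ᵀ, so [a_8, a_7]ᵀ = A⁷·[a_1, a_0]ᵀ.
A⁷ = [[3, -14], [7, 10]], giving [a_8, a_7]ᵀ = [[51], [-9]].

51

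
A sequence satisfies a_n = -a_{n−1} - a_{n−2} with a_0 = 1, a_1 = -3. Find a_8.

With companion matrix T = [[-1, -1], [1, 0]], [a_n, a_{n−1}]ᵀ = T·[a_{n−1}, a_{n−2}]ᵀ, so [a_8, a_7]ᵀ = T⁷·[a_1, a_0]ᵀ.
T⁷ = [[-1, -1], [1, 0]], giving [a_8, a_7]ᵀ = [[2], [-3]].

2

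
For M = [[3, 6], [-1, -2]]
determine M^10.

[[3, 6], [-1, -2]]

M² = M (a projection; rank 1, trace 1), so M^10 = M.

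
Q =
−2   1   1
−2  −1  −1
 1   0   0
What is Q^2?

[[3, −3, −3], [5, −1, −1], [−2, 1, 1]]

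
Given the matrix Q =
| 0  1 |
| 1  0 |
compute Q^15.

[[0, 1], [1, 0]]

Q² = I (check: tr Q = 0 and det Q = −1), so Q^15 = Q since 15 is odd.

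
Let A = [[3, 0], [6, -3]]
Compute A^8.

[[6561, 0], [0, 6561]]

tr A = 0 and det A = -9, so the characteristic polynomial is λ² − (0)λ + (-9) with roots 3 and -3.
Eigenvectors give P = [[1, 0], [1, 1]] with P⁻¹ = [[1, 0], [-1, 1]], and A = P·diag(3, -3)·P⁻¹.
Then A^8 = P·diag(6561, 6561)·P⁻¹ = [[6561, 0], [6561, 6561]] · [[1, 0], [-1, 1]] = [[6561, 0], [0, 6561]].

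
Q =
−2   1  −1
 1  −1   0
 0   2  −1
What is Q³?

[[−15, 16, −8], [8, −7, 4], [−8, 8, −3]]

Q² = [[5, −5, 3], [−3, 2, −1], [2, −4, 1]]
Q³ = [[−15, 16, −8], [8, −7, 4], [−8, 8, −3]]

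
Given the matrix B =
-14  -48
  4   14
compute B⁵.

tr B = 0 and det B = -4, so the characteristic polynomial is λ² − (0)λ + (-4) with roots -2 and 2.
Eigenvectors give P = [[4, -3], [-1, 1]] with P⁻¹ = [[1, 3], [1, 4]], and B = P·diag(-2, 2)·P⁻¹.
Then B⁵ = P·diag(-32, 32)·P⁻¹ = [[-128, -96], [32, 32]] · [[1, 3], [1, 4]] = [[-224, -768], [64, 224]].

[[-224, -768], [64, 224]]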